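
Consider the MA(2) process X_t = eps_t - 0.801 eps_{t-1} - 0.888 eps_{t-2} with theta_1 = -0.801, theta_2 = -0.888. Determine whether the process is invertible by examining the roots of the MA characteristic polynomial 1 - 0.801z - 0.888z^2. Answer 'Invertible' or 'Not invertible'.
\text{Not invertible}

The MA(q) characteristic polynomial is P(z) = 1 - 0.801z - 0.888z^2.
Invertibility requires all roots to lie outside the unit circle, i.e. |z| > 1 for every root.
Set 1 + (-0.801) z + (-0.888) z^2 = 0, i.e. a z^2 + b z + c = 0 with a = -0.888, b = -0.801, c = 1.
Discriminant D = b^2 - 4ac = (-0.801)^2 - 4*(-0.888)*1 = 0.641601 - (-3.552) = 4.193601.
D >= 0, so the roots are real: z = (-b +/- sqrt(D)) / (2a) = (0.801 +/- 2.047828) / (-1.776).
  z_1 = (0.801 + 2.047828) / (-1.776) = -1.6041,   |z_1| = 1.6041.
  z_2 = (0.801 - 2.047828) / (-1.776) = 0.702,   |z_2| = 0.702.
Moduli of all roots: 1.6041, 0.7020.
All moduli strictly greater than 1? No.
Verdict: Not invertible.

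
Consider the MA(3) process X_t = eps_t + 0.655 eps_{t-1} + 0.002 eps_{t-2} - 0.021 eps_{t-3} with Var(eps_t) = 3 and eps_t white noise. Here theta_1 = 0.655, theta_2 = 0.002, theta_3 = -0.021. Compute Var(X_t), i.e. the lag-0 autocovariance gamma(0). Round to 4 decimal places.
\gamma(0) = 4.2884

For an MA(q) process X_t = eps_t + sum_i theta_i eps_{t-i} with
Var(eps_t) = sigma^2, the variance is
  gamma(0) = sigma^2 * (1 + sum_i theta_i^2).
  sum_i theta_i^2 = (0.655)^2 + (0.002)^2 + (-0.021)^2 = 0.429025 + 0.000004 + 0.000441 = 0.42947.
  gamma(0) = 3 * (1 + 0.42947) = 3 * 1.42947 = 4.28841, which rounds to 4.2884.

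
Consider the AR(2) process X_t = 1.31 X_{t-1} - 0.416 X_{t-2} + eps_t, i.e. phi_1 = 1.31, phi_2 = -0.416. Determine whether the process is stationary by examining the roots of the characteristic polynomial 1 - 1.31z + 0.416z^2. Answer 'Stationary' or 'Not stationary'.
\text{Stationary}

The AR(p) characteristic polynomial is P(z) = 1 - 1.31z + 0.416z^2.
Stationarity requires all roots to lie outside the unit circle, i.e. |z| > 1 for every root.
Set 1 + (-1.31) z + (0.416) z^2 = 0, i.e. a z^2 + b z + c = 0 with a = 0.416, b = -1.31, c = 1.
Discriminant D = b^2 - 4ac = (-1.31)^2 - 4*(0.416)*1 = 1.7161 - (1.664) = 0.0521.
D >= 0, so the roots are real: z = (-b +/- sqrt(D)) / (2a) = (1.31 +/- 0.228254) / (0.832).
  z_1 = (1.31 + 0.228254) / (0.832) = 1.8489,   |z_1| = 1.8489.
  z_2 = (1.31 - 0.228254) / (0.832) = 1.3002,   |z_2| = 1.3002.
Moduli of all roots: 1.8489, 1.3002.
All moduli strictly greater than 1? Yes.
Verdict: Stationary.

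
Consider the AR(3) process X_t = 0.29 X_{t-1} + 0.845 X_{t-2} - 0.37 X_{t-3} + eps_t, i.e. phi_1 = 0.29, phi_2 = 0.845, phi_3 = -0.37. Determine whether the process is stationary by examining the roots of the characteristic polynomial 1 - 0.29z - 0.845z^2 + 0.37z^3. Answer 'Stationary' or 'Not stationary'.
\text{Stationary}

The AR(p) characteristic polynomial is P(z) = 1 - 0.29z - 0.845z^2 + 0.37z^3.
Stationarity requires all roots to lie outside the unit circle, i.e. |z| > 1 for every root.
Degree 3: look for a simple real root z0 first, then factor out (1 - z/z0) and solve the remaining quadratic.
Testing z0 = 2: P(2) = 1 + (-0.29)(2) + (-0.845)(2)^2 + (0.37)(2)^3
  = 1 + (-0.58) + (-3.38) + (2.96) = 0.  So z_0 = 2 is a root, |z_0| = 2.
Divide out the factor (1 - 0.5 z) = (1 - z/z0) (since 1/z0 = 0.5):
  P(z) = (1 - 0.5 z)(1 + (0.21) z + (-0.74) z^2)
  [check: z-coef 0.21 - (0.5) = -0.29; z^2-coef -0.74 - (0.5)(0.21) = -0.845; z^3-coef -(0.5)(-0.74) = 0.37.]
Remaining roots from the quadratic factor 1 + (0.21) z + (-0.74) z^2:
  Set 1 + (0.21) z + (-0.74) z^2 = 0, i.e. a z^2 + b z + c = 0 with a = -0.74, b = 0.21, c = 1.
  Discriminant D = b^2 - 4ac = (0.21)^2 - 4*(-0.74)*1 = 0.0441 - (-2.96) = 3.0041.
  D >= 0, so the roots are real: z = (-b +/- sqrt(D)) / (2a) = (-0.21 +/- 1.733234) / (-1.48).
    z_1 = (-0.21 + 1.733234) / (-1.48) = -1.0292,   |z_1| = 1.0292.
    z_2 = (-0.21 - 1.733234) / (-1.48) = 1.313,   |z_2| = 1.313.
Moduli of all roots: 2.0000, 1.0292, 1.3130.
All moduli strictly greater than 1? Yes.
Verdict: Stationary.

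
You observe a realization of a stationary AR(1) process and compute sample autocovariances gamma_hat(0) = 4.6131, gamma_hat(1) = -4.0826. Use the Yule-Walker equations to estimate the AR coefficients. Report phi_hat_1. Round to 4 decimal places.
\hat\phi_{1} = -0.8850

The Yule-Walker equations for an AR(p) process read, in matrix form,
  Gamma_p phi = r_p,   with   (Gamma_p)_{ij} = gamma(|i - j|),
                       (r_p)_i = gamma(i),   i,j = 1..p.
Substitute the sample gammas (Toeplitz matrix and right-hand side of size 1):
  Gamma_p = [[4.6131]]
  r_p     = [-4.0826]
With p = 1 this is the single equation gamma(0) phi_1 = gamma(1):
  phi_hat_1 = gamma(1) / gamma(0) = -4.0826 / 4.6131 = -0.8850.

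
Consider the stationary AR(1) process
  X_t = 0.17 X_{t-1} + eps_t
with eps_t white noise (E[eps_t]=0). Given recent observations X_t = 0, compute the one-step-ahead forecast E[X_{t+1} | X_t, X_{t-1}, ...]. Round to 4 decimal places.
E[X_{t+1} \mid \mathcal F_t] = 0.0000

For an AR(p) model X_t = c + sum_i phi_i X_{t-i} + eps_t, the
one-step-ahead conditional mean is
  E[X_{t+1} | X_t, ...] = c + sum_i phi_i X_{t+1-i}.
Substitute known values:
  E[X_{t+1} | ...] = (0.17) * (0)
                   = 0.0000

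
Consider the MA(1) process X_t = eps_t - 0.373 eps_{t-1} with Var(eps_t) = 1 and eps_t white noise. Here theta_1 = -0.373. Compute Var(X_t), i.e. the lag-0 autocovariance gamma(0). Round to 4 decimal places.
\gamma(0) = 1.1391

For an MA(q) process X_t = eps_t + sum_i theta_i eps_{t-i} with
Var(eps_t) = sigma^2, the variance is
  gamma(0) = sigma^2 * (1 + sum_i theta_i^2).
  sum_i theta_i^2 = (-0.373)^2 = 0.139129.
  gamma(0) = 1 * (1 + 0.139129) = 1 * 1.139129 = 1.139129, which rounds to 1.1391.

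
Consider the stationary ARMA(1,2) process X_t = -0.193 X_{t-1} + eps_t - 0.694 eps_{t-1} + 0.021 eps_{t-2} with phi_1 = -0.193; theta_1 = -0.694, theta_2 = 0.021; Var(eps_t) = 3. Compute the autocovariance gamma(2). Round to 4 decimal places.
\gamma(2) = 0.6796

Multiply the model equation by X_{t-k} and take expectations. With theta_0 = psi_0 = 1 and psi_j the MA(infinity) weights, this gives
  gamma(k) - sum_i phi_i gamma(k-i) = c_k,
  c_k = sigma^2 * sum_{j=k..q} theta_j psi_{j-k}   (c_k = 0 for k > q),
using gamma(-m) = gamma(m).
psi-weights needed (psi_j = theta_j + sum_i phi_i psi_{j-i}):
  psi_1 = theta_1 + phi_1 = -0.694 + (-0.193) = -0.887
  psi_2 = theta_2 + phi_1 psi_1 = 0.021 + (-0.193)(-0.887) = 0.192191
Right-hand sides:
  c_0 = sigma^2 (1 + theta_1 psi_1 + theta_2 psi_2) = 3 * (1 + (-0.694)(-0.887) + (0.021)(0.192191)) = 3 * 1.619614 = 4.858842
  c_1 = sigma^2 (theta_1 + theta_2 psi_1) = 3 * (-0.694 + (0.021)(-0.887)) = -2.137881
  c_2 = sigma^2 theta_2 = 3 * (0.021) = 0.063
Equations for k = 0 and k = 1 (AR order 1):
  gamma(0) = phi_1 gamma(1) + c_0
  gamma(1) = phi_1 gamma(0) + c_1
Substituting the second into the first: gamma(0) (1 - phi_1^2) = c_0 + phi_1 c_1, so
  gamma(0) = (c_0 + phi_1 c_1) / (1 - phi_1^2) = (4.858842 + (-0.193)(-2.137881)) / (1 - (-0.193)^2) = 5.271453 / 0.962751 = 5.475406.
  gamma(1) = phi_1 gamma(0) + c_1 = (-0.193)(5.475406) + (-2.137881) = -3.194634.
For k = 2: gamma(2) = phi_1 gamma(1) + c_2
  = (-0.193)(-3.194634) + (0.063) = 0.679564.
Therefore gamma(2) = 0.6796 (to 4 decimal places).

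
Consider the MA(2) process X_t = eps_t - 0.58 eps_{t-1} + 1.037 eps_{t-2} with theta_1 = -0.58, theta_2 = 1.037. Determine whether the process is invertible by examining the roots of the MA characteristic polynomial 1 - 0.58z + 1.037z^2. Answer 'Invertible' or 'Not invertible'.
\text{Not invertible}

The MA(q) characteristic polynomial is P(z) = 1 - 0.58z + 1.037z^2.
Invertibility requires all roots to lie outside the unit circle, i.e. |z| > 1 for every root.
Set 1 + (-0.58) z + (1.037) z^2 = 0, i.e. a z^2 + b z + c = 0 with a = 1.037, b = -0.58, c = 1.
Discriminant D = b^2 - 4ac = (-0.58)^2 - 4*(1.037)*1 = 0.3364 - (4.148) = -3.8116.
D < 0, so the roots are the complex-conjugate pair z = (-b +/- i sqrt(-D)) / (2a) = 0.2797 +/- 0.9413i.
For a conjugate pair |z|^2 = z * conj(z) = (product of roots) = c/a = 1/(1.037) = 0.96432, so |z| = sqrt(0.96432) = 0.982 for both roots.
Moduli of all roots: 0.9820, 0.9820.
All moduli strictly greater than 1? No.
Verdict: Not invertible.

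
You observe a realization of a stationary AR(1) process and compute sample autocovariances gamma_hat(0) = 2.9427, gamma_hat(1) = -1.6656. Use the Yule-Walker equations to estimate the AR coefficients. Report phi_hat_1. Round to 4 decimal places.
\hat\phi_{1} = -0.5660

The Yule-Walker equations for an AR(p) process read, in matrix form,
  Gamma_p phi = r_p,   with   (Gamma_p)_{ij} = gamma(|i - j|),
                       (r_p)_i = gamma(i),   i,j = 1..p.
Substitute the sample gammas (Toeplitz matrix and right-hand side of size 1):
  Gamma_p = [[2.9427]]
  r_p     = [-1.6656]
With p = 1 this is the single equation gamma(0) phi_1 = gamma(1):
  phi_hat_1 = gamma(1) / gamma(0) = -1.6656 / 2.9427 = -0.5660.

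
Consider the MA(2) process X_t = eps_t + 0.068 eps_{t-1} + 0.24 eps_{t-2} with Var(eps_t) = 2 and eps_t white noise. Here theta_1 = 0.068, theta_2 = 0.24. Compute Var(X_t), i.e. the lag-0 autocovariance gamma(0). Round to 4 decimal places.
\gamma(0) = 2.1244

For an MA(q) process X_t = eps_t + sum_i theta_i eps_{t-i} with
Var(eps_t) = sigma^2, the variance is
  gamma(0) = sigma^2 * (1 + sum_i theta_i^2).
  sum_i theta_i^2 = (0.068)^2 + (0.24)^2 = 0.004624 + 0.0576 = 0.062224.
  gamma(0) = 2 * (1 + 0.062224) = 2 * 1.062224 = 2.124448, which rounds to 2.1244.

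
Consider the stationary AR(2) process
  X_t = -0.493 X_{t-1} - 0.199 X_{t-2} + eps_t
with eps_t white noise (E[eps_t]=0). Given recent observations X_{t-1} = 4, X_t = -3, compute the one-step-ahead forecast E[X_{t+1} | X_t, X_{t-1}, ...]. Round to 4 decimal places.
E[X_{t+1} \mid \mathcal F_t] = 0.6830

For an AR(p) model X_t = c + sum_i phi_i X_{t-i} + eps_t, the
one-step-ahead conditional mean is
  E[X_{t+1} | X_t, ...] = c + sum_i phi_i X_{t+1-i}.
Substitute known values:
  E[X_{t+1} | ...] = (-0.493) * (-3) + (-0.199) * (4)
                   = 0.6830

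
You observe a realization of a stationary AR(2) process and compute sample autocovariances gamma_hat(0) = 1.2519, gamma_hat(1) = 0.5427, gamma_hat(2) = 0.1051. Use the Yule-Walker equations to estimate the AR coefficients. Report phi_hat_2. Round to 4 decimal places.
\hat\phi_{2} = -0.1280

The Yule-Walker equations for an AR(p) process read, in matrix form,
  Gamma_p phi = r_p,   with   (Gamma_p)_{ij} = gamma(|i - j|),
                       (r_p)_i = gamma(i),   i,j = 1..p.
Substitute the sample gammas (Toeplitz matrix and right-hand side of size 2):
  Gamma_p = [[1.2519, 0.5427], [0.5427, 1.2519]]
  r_p     = [0.5427, 0.1051]
Written out:
  1.2519 phi_1 + 0.5427 phi_2 = 0.5427
  0.5427 phi_1 + 1.2519 phi_2 = 0.1051
Solve by Cramer's rule:
  det = gamma(0)^2 - gamma(1)^2 = (1.2519)^2 - (0.5427)^2 = 1.56725361 - 0.29452329 = 1.27273032
  phi_hat_1 = [gamma(1) gamma(0) - gamma(1) gamma(2)] / det = [(0.5427)(1.2519) - (0.5427)(0.1051)] / 1.27273032 = 0.62236836 / 1.27273032 = 0.489
  phi_hat_2 = [gamma(0) gamma(2) - gamma(1)^2] / det = [(1.2519)(0.1051) - (0.5427)^2] / 1.27273032 = -0.1629486 / 1.27273032 = -0.128
So phi_hat = [0.4890, -0.1280].
Therefore phi_hat_2 = -0.1280.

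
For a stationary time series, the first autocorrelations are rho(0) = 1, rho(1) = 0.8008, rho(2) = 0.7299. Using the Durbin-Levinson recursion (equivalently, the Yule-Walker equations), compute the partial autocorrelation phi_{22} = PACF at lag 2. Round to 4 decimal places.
\phi_{22} = 0.2470

The PACF at lag k is phi_{kk}, the last component of the solution
to the Yule-Walker system G_k phi = r_k where
  (G_k)_{ij} = rho(|i - j|), (r_k)_i = rho(i), i,j = 1..k.
Equivalently, Durbin-Levinson gives phi_{kk} iteratively:
  phi_{11} = rho(1)
  phi_{kk} = [rho(k) - sum_{j=1..k-1} phi_{k-1,j} rho(k-j)]
            / [1 - sum_{j=1..k-1} phi_{k-1,j} rho(j)],
  phi_{k,j} = phi_{k-1,j} - phi_{kk} phi_{k-1,k-j},  j = 1..k-1.
Step k = 1:
  phi_11 = rho(1) = 0.8008.
Step k = 2:
  phi_22 = [rho(2) - phi_11 rho(1)] / [1 - phi_11 rho(1)] = [0.7299 - (0.8008)(0.8008)] / [1 - (0.8008)(0.8008)]
         = 0.08861936 / 0.35871936 = 0.247.
Therefore phi_{22} = 0.2470.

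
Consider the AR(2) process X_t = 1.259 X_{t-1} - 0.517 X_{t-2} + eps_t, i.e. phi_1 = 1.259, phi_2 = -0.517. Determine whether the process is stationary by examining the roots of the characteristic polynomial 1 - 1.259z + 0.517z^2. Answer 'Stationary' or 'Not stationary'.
\text{Stationary}

The AR(p) characteristic polynomial is P(z) = 1 - 1.259z + 0.517z^2.
Stationarity requires all roots to lie outside the unit circle, i.e. |z| > 1 for every root.
Set 1 + (-1.259) z + (0.517) z^2 = 0, i.e. a z^2 + b z + c = 0 with a = 0.517, b = -1.259, c = 1.
Discriminant D = b^2 - 4ac = (-1.259)^2 - 4*(0.517)*1 = 1.585081 - (2.068) = -0.482919.
D < 0, so the roots are the complex-conjugate pair z = (-b +/- i sqrt(-D)) / (2a) = 1.2176 +/- 0.6721i.
For a conjugate pair |z|^2 = z * conj(z) = (product of roots) = c/a = 1/(0.517) = 1.934236, so |z| = sqrt(1.934236) = 1.3908 for both roots.
Moduli of all roots: 1.3908, 1.3908.
All moduli strictly greater than 1? Yes.
Verdict: Stationary.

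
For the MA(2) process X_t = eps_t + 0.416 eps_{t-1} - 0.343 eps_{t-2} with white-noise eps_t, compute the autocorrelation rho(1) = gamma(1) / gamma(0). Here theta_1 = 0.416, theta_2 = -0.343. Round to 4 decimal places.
\rho(1) = 0.2118

For an MA(q) process with theta_0 = 1, the autocovariance is
  gamma(k) = sigma^2 * sum_{i=0..q-k} theta_i * theta_{i+k},
and rho(k) = gamma(k) / gamma(0). Sigma^2 cancels.
  numerator   = (1)*(0.416) + (0.416)*(-0.343) = 0.273312.
  denominator = (1)^2 + (0.416)^2 + (-0.343)^2 = 1.290705.
  rho(1) = 0.273312 / 1.290705 = 0.2118.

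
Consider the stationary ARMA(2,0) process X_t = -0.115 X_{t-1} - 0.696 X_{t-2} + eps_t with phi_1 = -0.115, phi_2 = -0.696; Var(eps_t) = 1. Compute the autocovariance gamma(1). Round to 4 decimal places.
\gamma(1) = -0.1321

Multiply the model equation by X_{t-k} and take expectations. With theta_0 = psi_0 = 1 and psi_j the MA(infinity) weights, this gives
  gamma(k) - sum_i phi_i gamma(k-i) = c_k,
  c_k = sigma^2 * sum_{j=k..q} theta_j psi_{j-k}   (c_k = 0 for k > q),
using gamma(-m) = gamma(m).
Pure AR (q = 0): c_0 = sigma^2 = 1, c_k = 0 for k >= 1.
Equations for k = 0, 1, 2 (AR order 2, c_2 = 0):
  (E0) gamma(0) = phi_1 gamma(1) + phi_2 gamma(2) + c_0
  (E1) gamma(1) = phi_1 gamma(0) + phi_2 gamma(1) + c_1
  (E2) gamma(2) = phi_1 gamma(1) + phi_2 gamma(0)
From (E1): gamma(1) = A gamma(0) + B with
  A = phi_1 / (1 - phi_2) = -0.115 / 1.696 = -0.067807,   B = c_1 / (1 - phi_2) = 0 / 1.696 = 0.
Insert (E2) into (E0): gamma(0) (1 - phi_2^2) = phi_1 (1 + phi_2) gamma(1) + c_0.
  phi_1 (1 + phi_2) = (-0.115)(0.304) = -0.03496,   1 - phi_2^2 = 0.515584.
Replace gamma(1) by A gamma(0) + B and collect gamma(0):
  gamma(0) [0.515584 - (-0.03496)(-0.067807)] = c_0 = 1
  gamma(0) * 0.513213 = 1
  gamma(0) = 1 / 0.513213 = 1.948507.
  gamma(1) = A gamma(0) = (-0.067807)(1.948507) = -0.132122.
Therefore gamma(1) = -0.1321 (to 4 decimal places).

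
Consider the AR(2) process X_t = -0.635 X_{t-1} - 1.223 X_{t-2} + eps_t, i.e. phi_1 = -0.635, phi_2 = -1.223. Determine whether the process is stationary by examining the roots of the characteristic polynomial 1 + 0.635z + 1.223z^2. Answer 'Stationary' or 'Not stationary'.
\text{Not stationary}

The AR(p) characteristic polynomial is P(z) = 1 + 0.635z + 1.223z^2.
Stationarity requires all roots to lie outside the unit circle, i.e. |z| > 1 for every root.
Set 1 + (0.635) z + (1.223) z^2 = 0, i.e. a z^2 + b z + c = 0 with a = 1.223, b = 0.635, c = 1.
Discriminant D = b^2 - 4ac = (0.635)^2 - 4*(1.223)*1 = 0.403225 - (4.892) = -4.488775.
D < 0, so the roots are the complex-conjugate pair z = (-b +/- i sqrt(-D)) / (2a) = -0.2596 +/- 0.8662i.
For a conjugate pair |z|^2 = z * conj(z) = (product of roots) = c/a = 1/(1.223) = 0.817661, so |z| = sqrt(0.817661) = 0.9042 for both roots.
Moduli of all roots: 0.9042, 0.9042.
All moduli strictly greater than 1? No.
Verdict: Not stationary.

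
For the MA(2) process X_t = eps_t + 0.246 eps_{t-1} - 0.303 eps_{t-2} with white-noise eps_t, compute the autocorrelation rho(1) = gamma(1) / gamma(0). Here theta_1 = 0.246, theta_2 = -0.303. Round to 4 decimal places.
\rho(1) = 0.1488

For an MA(q) process with theta_0 = 1, the autocovariance is
  gamma(k) = sigma^2 * sum_{i=0..q-k} theta_i * theta_{i+k},
and rho(k) = gamma(k) / gamma(0). Sigma^2 cancels.
  numerator   = (1)*(0.246) + (0.246)*(-0.303) = 0.171462.
  denominator = (1)^2 + (0.246)^2 + (-0.303)^2 = 1.152325.
  rho(1) = 0.171462 / 1.152325 = 0.1488.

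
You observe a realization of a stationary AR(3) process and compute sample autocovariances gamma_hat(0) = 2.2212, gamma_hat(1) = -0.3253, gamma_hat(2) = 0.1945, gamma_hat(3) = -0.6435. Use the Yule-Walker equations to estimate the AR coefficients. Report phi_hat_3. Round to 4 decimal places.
\hat\phi_{3} = -0.2750

The Yule-Walker equations for an AR(p) process read, in matrix form,
  Gamma_p phi = r_p,   with   (Gamma_p)_{ij} = gamma(|i - j|),
                       (r_p)_i = gamma(i),   i,j = 1..p.
Substitute the sample gammas (Toeplitz matrix and right-hand side of size 3):
  Gamma_p = [[2.2212, -0.3253, 0.1945], [-0.3253, 2.2212, -0.3253], [0.1945, -0.3253, 2.2212]]
  r_p     = [-0.3253, 0.1945, -0.6435]
Written out (R1..R3):
  (R1) 2.2212 phi_1 - 0.3253 phi_2 + 0.1945 phi_3 = -0.3253
  (R2) -0.3253 phi_1 + 2.2212 phi_2 - 0.3253 phi_3 = 0.1945
  (R3) 0.1945 phi_1 - 0.3253 phi_2 + 2.2212 phi_3 = -0.6435
Gaussian elimination:
  R2 <- R2 - (-0.3253/2.2212) R1 = R2 - (-0.146452) R1:  2.173559 phi_2 - 0.296815 phi_3 = 0.146859
  R3 <- R3 - (0.1945/2.2212) R1 = R3 - (0.087565) R1:  -0.296815 phi_2 + 2.204169 phi_3 = -0.615015
  R3 <- R3 - (-0.296815/2.173559) R2 = R3 - (-0.136557) R2:  2.163636 phi_3 = -0.59496
Back-substitution:
  phi_hat_3 = -0.59496 / 2.163636 = -0.274982
  phi_hat_2 = (0.146859 - (-0.296815)(-0.274982)) / 2.173559 = 0.030015
  phi_hat_1 = (-0.3253 - (-0.3253)(0.030015) - (0.1945)(-0.274982)) / 2.2212 = -0.117978
So phi_hat = [-0.1180, 0.0300, -0.2750].
Therefore phi_hat_3 = -0.2750.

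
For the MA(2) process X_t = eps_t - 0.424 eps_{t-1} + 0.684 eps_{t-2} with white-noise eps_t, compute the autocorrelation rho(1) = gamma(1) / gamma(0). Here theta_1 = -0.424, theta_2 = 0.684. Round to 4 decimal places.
\rho(1) = -0.4334

For an MA(q) process with theta_0 = 1, the autocovariance is
  gamma(k) = sigma^2 * sum_{i=0..q-k} theta_i * theta_{i+k},
and rho(k) = gamma(k) / gamma(0). Sigma^2 cancels.
  numerator   = (1)*(-0.424) + (-0.424)*(0.684) = -0.714016.
  denominator = (1)^2 + (-0.424)^2 + (0.684)^2 = 1.647632.
  rho(1) = -0.714016 / 1.647632 = -0.4334.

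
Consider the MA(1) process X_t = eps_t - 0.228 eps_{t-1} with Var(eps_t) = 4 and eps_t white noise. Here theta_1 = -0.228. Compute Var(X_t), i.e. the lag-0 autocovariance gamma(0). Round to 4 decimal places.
\gamma(0) = 4.2079

For an MA(q) process X_t = eps_t + sum_i theta_i eps_{t-i} with
Var(eps_t) = sigma^2, the variance is
  gamma(0) = sigma^2 * (1 + sum_i theta_i^2).
  sum_i theta_i^2 = (-0.228)^2 = 0.051984.
  gamma(0) = 4 * (1 + 0.051984) = 4 * 1.051984 = 4.207936, which rounds to 4.2079.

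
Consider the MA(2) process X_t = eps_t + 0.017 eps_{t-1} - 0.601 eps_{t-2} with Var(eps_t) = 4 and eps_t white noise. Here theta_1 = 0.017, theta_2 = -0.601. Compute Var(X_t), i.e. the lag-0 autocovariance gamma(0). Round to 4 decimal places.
\gamma(0) = 5.4460

For an MA(q) process X_t = eps_t + sum_i theta_i eps_{t-i} with
Var(eps_t) = sigma^2, the variance is
  gamma(0) = sigma^2 * (1 + sum_i theta_i^2).
  sum_i theta_i^2 = (0.017)^2 + (-0.601)^2 = 0.000289 + 0.361201 = 0.36149.
  gamma(0) = 4 * (1 + 0.36149) = 4 * 1.36149 = 5.44596, which rounds to 5.4460.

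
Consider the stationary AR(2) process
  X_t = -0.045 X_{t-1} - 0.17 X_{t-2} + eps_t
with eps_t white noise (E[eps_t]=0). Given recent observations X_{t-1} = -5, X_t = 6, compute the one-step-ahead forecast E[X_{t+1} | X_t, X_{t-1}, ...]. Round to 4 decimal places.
E[X_{t+1} \mid \mathcal F_t] = 0.5800

For an AR(p) model X_t = c + sum_i phi_i X_{t-i} + eps_t, the
one-step-ahead conditional mean is
  E[X_{t+1} | X_t, ...] = c + sum_i phi_i X_{t+1-i}.
Substitute known values:
  E[X_{t+1} | ...] = (-0.045) * (6) + (-0.17) * (-5)
                   = 0.5800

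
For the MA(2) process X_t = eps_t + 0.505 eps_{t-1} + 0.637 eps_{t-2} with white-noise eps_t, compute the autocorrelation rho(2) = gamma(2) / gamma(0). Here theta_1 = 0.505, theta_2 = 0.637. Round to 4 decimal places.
\rho(2) = 0.3836

For an MA(q) process with theta_0 = 1, the autocovariance is
  gamma(k) = sigma^2 * sum_{i=0..q-k} theta_i * theta_{i+k},
and rho(k) = gamma(k) / gamma(0). Sigma^2 cancels.
  numerator   = (1)*(0.637) = 0.637.
  denominator = (1)^2 + (0.505)^2 + (0.637)^2 = 1.660794.
  rho(2) = 0.637 / 1.660794 = 0.3836.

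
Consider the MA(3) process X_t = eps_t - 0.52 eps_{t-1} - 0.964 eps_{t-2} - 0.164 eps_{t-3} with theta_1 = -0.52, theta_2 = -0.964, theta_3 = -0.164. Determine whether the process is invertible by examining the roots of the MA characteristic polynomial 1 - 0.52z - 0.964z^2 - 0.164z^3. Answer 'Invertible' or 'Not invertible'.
\text{Not invertible}

The MA(q) characteristic polynomial is P(z) = 1 - 0.52z - 0.964z^2 - 0.164z^3.
Invertibility requires all roots to lie outside the unit circle, i.e. |z| > 1 for every root.
Degree 3: look for a simple real root z0 first, then factor out (1 - z/z0) and solve the remaining quadratic.
Testing z0 = -5: P(-5) = 1 + (-0.52)(-5) + (-0.964)(-5)^2 + (-0.164)(-5)^3
  = 1 + (2.6) + (-24.1) + (20.5) = 0.  So z_0 = -5 is a root, |z_0| = 5.
Divide out the factor (1 + 0.2 z) = (1 - z/z0) (since 1/z0 = -0.2):
  P(z) = (1 + 0.2 z)(1 + (-0.72) z + (-0.82) z^2)
  [check: z-coef -0.72 - (-0.2) = -0.52; z^2-coef -0.82 - (-0.2)(-0.72) = -0.964; z^3-coef -(-0.2)(-0.82) = -0.164.]
Remaining roots from the quadratic factor 1 + (-0.72) z + (-0.82) z^2:
  Set 1 + (-0.72) z + (-0.82) z^2 = 0, i.e. a z^2 + b z + c = 0 with a = -0.82, b = -0.72, c = 1.
  Discriminant D = b^2 - 4ac = (-0.72)^2 - 4*(-0.82)*1 = 0.5184 - (-3.28) = 3.7984.
  D >= 0, so the roots are real: z = (-b +/- sqrt(D)) / (2a) = (0.72 +/- 1.948948) / (-1.64).
    z_1 = (0.72 + 1.948948) / (-1.64) = -1.6274,   |z_1| = 1.6274.
    z_2 = (0.72 - 1.948948) / (-1.64) = 0.7494,   |z_2| = 0.7494.
Moduli of all roots: 5.0000, 1.6274, 0.7494.
All moduli strictly greater than 1? No.
Verdict: Not invertible.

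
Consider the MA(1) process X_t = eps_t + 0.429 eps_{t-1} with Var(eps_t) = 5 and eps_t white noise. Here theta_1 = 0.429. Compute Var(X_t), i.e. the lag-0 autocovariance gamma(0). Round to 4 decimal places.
\gamma(0) = 5.9202

For an MA(q) process X_t = eps_t + sum_i theta_i eps_{t-i} with
Var(eps_t) = sigma^2, the variance is
  gamma(0) = sigma^2 * (1 + sum_i theta_i^2).
  sum_i theta_i^2 = (0.429)^2 = 0.184041.
  gamma(0) = 5 * (1 + 0.184041) = 5 * 1.184041 = 5.920205, which rounds to 5.9202.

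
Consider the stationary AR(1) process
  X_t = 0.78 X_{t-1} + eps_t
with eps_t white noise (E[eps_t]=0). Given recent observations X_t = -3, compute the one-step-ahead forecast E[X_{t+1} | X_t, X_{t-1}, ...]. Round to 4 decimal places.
E[X_{t+1} \mid \mathcal F_t] = -2.3400

For an AR(p) model X_t = c + sum_i phi_i X_{t-i} + eps_t, the
one-step-ahead conditional mean is
  E[X_{t+1} | X_t, ...] = c + sum_i phi_i X_{t+1-i}.
Substitute known values:
  E[X_{t+1} | ...] = (0.78) * (-3)
                   = -2.3400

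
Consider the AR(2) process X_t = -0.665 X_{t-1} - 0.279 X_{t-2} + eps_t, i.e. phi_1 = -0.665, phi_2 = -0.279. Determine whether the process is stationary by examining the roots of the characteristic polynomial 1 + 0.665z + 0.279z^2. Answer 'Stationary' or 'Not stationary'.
\text{Stationary}

The AR(p) characteristic polynomial is P(z) = 1 + 0.665z + 0.279z^2.
Stationarity requires all roots to lie outside the unit circle, i.e. |z| > 1 for every root.
Set 1 + (0.665) z + (0.279) z^2 = 0, i.e. a z^2 + b z + c = 0 with a = 0.279, b = 0.665, c = 1.
Discriminant D = b^2 - 4ac = (0.665)^2 - 4*(0.279)*1 = 0.442225 - (1.116) = -0.673775.
D < 0, so the roots are the complex-conjugate pair z = (-b +/- i sqrt(-D)) / (2a) = -1.1918 +/- 1.471i.
For a conjugate pair |z|^2 = z * conj(z) = (product of roots) = c/a = 1/(0.279) = 3.584229, so |z| = sqrt(3.584229) = 1.8932 for both roots.
Moduli of all roots: 1.8932, 1.8932.
All moduli strictly greater than 1? Yes.
Verdict: Stationary.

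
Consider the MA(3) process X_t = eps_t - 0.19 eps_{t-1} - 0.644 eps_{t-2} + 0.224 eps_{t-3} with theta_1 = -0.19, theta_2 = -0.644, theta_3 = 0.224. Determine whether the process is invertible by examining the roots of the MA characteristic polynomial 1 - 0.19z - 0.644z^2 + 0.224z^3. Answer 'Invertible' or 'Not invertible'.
\text{Invertible}

The MA(q) characteristic polynomial is P(z) = 1 - 0.19z - 0.644z^2 + 0.224z^3.
Invertibility requires all roots to lie outside the unit circle, i.e. |z| > 1 for every root.
Degree 3: look for a simple real root z0 first, then factor out (1 - z/z0) and solve the remaining quadratic.
Testing z0 = 2.5: P(2.5) = 1 + (-0.19)(2.5) + (-0.644)(2.5)^2 + (0.224)(2.5)^3
  = 1 + (-0.475) + (-4.025) + (3.5) = 0.  So z_0 = 2.5 is a root, |z_0| = 2.5.
Divide out the factor (1 - 0.4 z) = (1 - z/z0) (since 1/z0 = 0.4):
  P(z) = (1 - 0.4 z)(1 + (0.21) z + (-0.56) z^2)
  [check: z-coef 0.21 - (0.4) = -0.19; z^2-coef -0.56 - (0.4)(0.21) = -0.644; z^3-coef -(0.4)(-0.56) = 0.224.]
Remaining roots from the quadratic factor 1 + (0.21) z + (-0.56) z^2:
  Set 1 + (0.21) z + (-0.56) z^2 = 0, i.e. a z^2 + b z + c = 0 with a = -0.56, b = 0.21, c = 1.
  Discriminant D = b^2 - 4ac = (0.21)^2 - 4*(-0.56)*1 = 0.0441 - (-2.24) = 2.2841.
  D >= 0, so the roots are real: z = (-b +/- sqrt(D)) / (2a) = (-0.21 +/- 1.511324) / (-1.12).
    z_1 = (-0.21 + 1.511324) / (-1.12) = -1.1619,   |z_1| = 1.1619.
    z_2 = (-0.21 - 1.511324) / (-1.12) = 1.5369,   |z_2| = 1.5369.
Moduli of all roots: 2.5000, 1.1619, 1.5369.
All moduli strictly greater than 1? Yes.
Verdict: Invertible.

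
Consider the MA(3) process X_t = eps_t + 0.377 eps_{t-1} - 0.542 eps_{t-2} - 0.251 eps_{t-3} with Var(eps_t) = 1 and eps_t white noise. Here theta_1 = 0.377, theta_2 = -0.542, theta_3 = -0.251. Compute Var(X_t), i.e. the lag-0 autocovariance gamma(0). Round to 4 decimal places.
\gamma(0) = 1.4989

For an MA(q) process X_t = eps_t + sum_i theta_i eps_{t-i} with
Var(eps_t) = sigma^2, the variance is
  gamma(0) = sigma^2 * (1 + sum_i theta_i^2).
  sum_i theta_i^2 = (0.377)^2 + (-0.542)^2 + (-0.251)^2 = 0.142129 + 0.293764 + 0.063001 = 0.498894.
  gamma(0) = 1 * (1 + 0.498894) = 1 * 1.498894 = 1.498894, which rounds to 1.4989.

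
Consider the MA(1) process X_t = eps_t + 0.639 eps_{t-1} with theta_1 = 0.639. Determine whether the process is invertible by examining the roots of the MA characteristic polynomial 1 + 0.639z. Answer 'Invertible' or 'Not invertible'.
\text{Invertible}

The MA(q) characteristic polynomial is P(z) = 1 + 0.639z.
Invertibility requires all roots to lie outside the unit circle, i.e. |z| > 1 for every root.
This is linear in z: 1 + (0.639) z = 0  =>  z = -1/(0.639) = -1.564945,  |z| = 1.564945.
Moduli of all roots: 1.5649.
All moduli strictly greater than 1? Yes.
Verdict: Invertible.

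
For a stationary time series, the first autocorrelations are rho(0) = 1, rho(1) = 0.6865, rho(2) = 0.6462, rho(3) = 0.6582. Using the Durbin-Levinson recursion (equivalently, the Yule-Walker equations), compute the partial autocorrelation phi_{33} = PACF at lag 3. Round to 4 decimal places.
\phi_{33} = 0.2851

The PACF at lag k is phi_{kk}, the last component of the solution
to the Yule-Walker system G_k phi = r_k where
  (G_k)_{ij} = rho(|i - j|), (r_k)_i = rho(i), i,j = 1..k.
Equivalently, Durbin-Levinson gives phi_{kk} iteratively:
  phi_{11} = rho(1)
  phi_{kk} = [rho(k) - sum_{j=1..k-1} phi_{k-1,j} rho(k-j)]
            / [1 - sum_{j=1..k-1} phi_{k-1,j} rho(j)],
  phi_{k,j} = phi_{k-1,j} - phi_{kk} phi_{k-1,k-j},  j = 1..k-1.
Step k = 1:
  phi_11 = rho(1) = 0.6865.
Step k = 2:
  phi_22 = [rho(2) - phi_11 rho(1)] / [1 - phi_11 rho(1)] = [0.6462 - (0.6865)(0.6865)] / [1 - (0.6865)(0.6865)]
         = 0.17491775 / 0.52871775 = 0.330834.
  Update: phi_21 = phi_11 - phi_22 phi_11 = 0.6865 - (0.330834)(0.6865) = 0.459383.
Step k = 3:
  phi_33 = [rho(3) - phi_21 rho(2) - phi_22 rho(1)] / [1 - phi_21 rho(1) - phi_22 rho(2)]
    numerator   = 0.6582 - (0.459383)(0.6462) - (0.330834)(0.6865) = 0.13422954
    denominator = 1 - (0.459383)(0.6865) - (0.330834)(0.6462) = 0.47084903
  phi_33 = 0.13422954 / 0.47084903 = 0.2851.
Therefore phi_{33} = 0.2851.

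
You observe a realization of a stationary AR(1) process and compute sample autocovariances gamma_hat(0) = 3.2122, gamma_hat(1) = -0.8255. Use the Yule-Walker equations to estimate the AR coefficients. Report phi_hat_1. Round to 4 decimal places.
\hat\phi_{1} = -0.2570

The Yule-Walker equations for an AR(p) process read, in matrix form,
  Gamma_p phi = r_p,   with   (Gamma_p)_{ij} = gamma(|i - j|),
                       (r_p)_i = gamma(i),   i,j = 1..p.
Substitute the sample gammas (Toeplitz matrix and right-hand side of size 1):
  Gamma_p = [[3.2122]]
  r_p     = [-0.8255]
With p = 1 this is the single equation gamma(0) phi_1 = gamma(1):
  phi_hat_1 = gamma(1) / gamma(0) = -0.8255 / 3.2122 = -0.2570.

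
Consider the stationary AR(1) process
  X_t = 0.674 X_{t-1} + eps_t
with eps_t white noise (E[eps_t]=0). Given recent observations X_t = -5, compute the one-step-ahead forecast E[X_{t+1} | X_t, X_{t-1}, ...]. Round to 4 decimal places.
E[X_{t+1} \mid \mathcal F_t] = -3.3700

For an AR(p) model X_t = c + sum_i phi_i X_{t-i} + eps_t, the
one-step-ahead conditional mean is
  E[X_{t+1} | X_t, ...] = c + sum_i phi_i X_{t+1-i}.
Substitute known values:
  E[X_{t+1} | ...] = (0.674) * (-5)
                   = -3.3700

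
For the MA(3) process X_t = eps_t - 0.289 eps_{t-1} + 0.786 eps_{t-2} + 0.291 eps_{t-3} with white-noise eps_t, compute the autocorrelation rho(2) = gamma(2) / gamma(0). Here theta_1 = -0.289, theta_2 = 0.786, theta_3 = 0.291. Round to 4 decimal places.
\rho(2) = 0.3930

For an MA(q) process with theta_0 = 1, the autocovariance is
  gamma(k) = sigma^2 * sum_{i=0..q-k} theta_i * theta_{i+k},
and rho(k) = gamma(k) / gamma(0). Sigma^2 cancels.
  numerator   = (1)*(0.786) + (-0.289)*(0.291) = 0.701901.
  denominator = (1)^2 + (-0.289)^2 + (0.786)^2 + (0.291)^2 = 1.785998.
  rho(2) = 0.701901 / 1.785998 = 0.3930.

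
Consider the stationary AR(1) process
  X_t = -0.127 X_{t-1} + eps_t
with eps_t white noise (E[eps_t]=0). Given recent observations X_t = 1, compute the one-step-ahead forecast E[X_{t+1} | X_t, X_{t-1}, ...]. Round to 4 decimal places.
E[X_{t+1} \mid \mathcal F_t] = -0.1270

For an AR(p) model X_t = c + sum_i phi_i X_{t-i} + eps_t, the
one-step-ahead conditional mean is
  E[X_{t+1} | X_t, ...] = c + sum_i phi_i X_{t+1-i}.
Substitute known values:
  E[X_{t+1} | ...] = (-0.127) * (1)
                   = -0.1270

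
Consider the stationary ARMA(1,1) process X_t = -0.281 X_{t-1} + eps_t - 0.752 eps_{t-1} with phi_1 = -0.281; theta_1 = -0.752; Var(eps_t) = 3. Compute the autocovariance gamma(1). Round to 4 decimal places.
\gamma(1) = -4.0757

Multiply the model equation by X_{t-k} and take expectations. With theta_0 = psi_0 = 1 and psi_j the MA(infinity) weights, this gives
  gamma(k) - sum_i phi_i gamma(k-i) = c_k,
  c_k = sigma^2 * sum_{j=k..q} theta_j psi_{j-k}   (c_k = 0 for k > q),
using gamma(-m) = gamma(m).
psi-weights needed (psi_j = theta_j + sum_i phi_i psi_{j-i}):
  psi_1 = theta_1 + phi_1 = -0.752 + (-0.281) = -1.033
Right-hand sides:
  c_0 = sigma^2 (1 + theta_1 psi_1) = 3 * (1 + (-0.752)(-1.033)) = 3 * 1.776816 = 5.330448
  c_1 = sigma^2 theta_1 = 3 * (-0.752) = -2.256
  c_2 = 0
Equations for k = 0 and k = 1 (AR order 1):
  gamma(0) = phi_1 gamma(1) + c_0
  gamma(1) = phi_1 gamma(0) + c_1
Substituting the second into the first: gamma(0) (1 - phi_1^2) = c_0 + phi_1 c_1, so
  gamma(0) = (c_0 + phi_1 c_1) / (1 - phi_1^2) = (5.330448 + (-0.281)(-2.256)) / (1 - (-0.281)^2) = 5.964384 / 0.921039 = 6.475713.
  gamma(1) = phi_1 gamma(0) + c_1 = (-0.281)(6.475713) + (-2.256) = -4.075675.
Therefore gamma(1) = -4.0757 (to 4 decimal places).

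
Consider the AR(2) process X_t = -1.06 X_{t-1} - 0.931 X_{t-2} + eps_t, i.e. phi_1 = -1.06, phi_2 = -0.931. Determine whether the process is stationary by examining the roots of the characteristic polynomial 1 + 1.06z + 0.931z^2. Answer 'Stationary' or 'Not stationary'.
\text{Stationary}

The AR(p) characteristic polynomial is P(z) = 1 + 1.06z + 0.931z^2.
Stationarity requires all roots to lie outside the unit circle, i.e. |z| > 1 for every root.
Set 1 + (1.06) z + (0.931) z^2 = 0, i.e. a z^2 + b z + c = 0 with a = 0.931, b = 1.06, c = 1.
Discriminant D = b^2 - 4ac = (1.06)^2 - 4*(0.931)*1 = 1.1236 - (3.724) = -2.6004.
D < 0, so the roots are the complex-conjugate pair z = (-b +/- i sqrt(-D)) / (2a) = -0.5693 +/- 0.866i.
For a conjugate pair |z|^2 = z * conj(z) = (product of roots) = c/a = 1/(0.931) = 1.074114, so |z| = sqrt(1.074114) = 1.0364 for both roots.
Moduli of all roots: 1.0364, 1.0364.
All moduli strictly greater than 1? Yes.
Verdict: Stationary.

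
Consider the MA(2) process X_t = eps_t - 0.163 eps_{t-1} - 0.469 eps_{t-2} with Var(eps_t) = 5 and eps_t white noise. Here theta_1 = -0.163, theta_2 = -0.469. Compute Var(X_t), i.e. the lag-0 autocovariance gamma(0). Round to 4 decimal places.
\gamma(0) = 6.2327

For an MA(q) process X_t = eps_t + sum_i theta_i eps_{t-i} with
Var(eps_t) = sigma^2, the variance is
  gamma(0) = sigma^2 * (1 + sum_i theta_i^2).
  sum_i theta_i^2 = (-0.163)^2 + (-0.469)^2 = 0.026569 + 0.219961 = 0.24653.
  gamma(0) = 5 * (1 + 0.24653) = 5 * 1.24653 = 6.23265, which rounds to 6.2327.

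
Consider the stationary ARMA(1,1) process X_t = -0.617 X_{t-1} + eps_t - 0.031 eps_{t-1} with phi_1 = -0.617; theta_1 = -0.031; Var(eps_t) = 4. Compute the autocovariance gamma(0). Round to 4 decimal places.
\gamma(0) = 6.7121

Multiply the model equation by X_{t-k} and take expectations. With theta_0 = psi_0 = 1 and psi_j the MA(infinity) weights, this gives
  gamma(k) - sum_i phi_i gamma(k-i) = c_k,
  c_k = sigma^2 * sum_{j=k..q} theta_j psi_{j-k}   (c_k = 0 for k > q),
using gamma(-m) = gamma(m).
psi-weights needed (psi_j = theta_j + sum_i phi_i psi_{j-i}):
  psi_1 = theta_1 + phi_1 = -0.031 + (-0.617) = -0.648
Right-hand sides:
  c_0 = sigma^2 (1 + theta_1 psi_1) = 4 * (1 + (-0.031)(-0.648)) = 4 * 1.020088 = 4.080352
  c_1 = sigma^2 theta_1 = 4 * (-0.031) = -0.124
  c_2 = 0
Equations for k = 0 and k = 1 (AR order 1):
  gamma(0) = phi_1 gamma(1) + c_0
  gamma(1) = phi_1 gamma(0) + c_1
Substituting the second into the first: gamma(0) (1 - phi_1^2) = c_0 + phi_1 c_1, so
  gamma(0) = (c_0 + phi_1 c_1) / (1 - phi_1^2) = (4.080352 + (-0.617)(-0.124)) / (1 - (-0.617)^2) = 4.15686 / 0.619311 = 6.712072.
Therefore gamma(0) = 6.7121 (to 4 decimal places).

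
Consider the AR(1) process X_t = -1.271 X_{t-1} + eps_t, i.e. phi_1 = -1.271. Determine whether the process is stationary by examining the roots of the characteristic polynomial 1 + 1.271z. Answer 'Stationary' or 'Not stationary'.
\text{Not stationary}

The AR(p) characteristic polynomial is P(z) = 1 + 1.271z.
Stationarity requires all roots to lie outside the unit circle, i.e. |z| > 1 for every root.
This is linear in z: 1 + (1.271) z = 0  =>  z = -1/(1.271) = -0.786782,  |z| = 0.786782.
Moduli of all roots: 0.7868.
All moduli strictly greater than 1? No.
Verdict: Not stationary.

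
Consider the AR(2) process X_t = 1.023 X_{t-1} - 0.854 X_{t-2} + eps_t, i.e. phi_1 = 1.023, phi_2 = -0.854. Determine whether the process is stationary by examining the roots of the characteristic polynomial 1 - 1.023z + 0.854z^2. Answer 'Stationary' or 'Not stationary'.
\text{Stationary}

The AR(p) characteristic polynomial is P(z) = 1 - 1.023z + 0.854z^2.
Stationarity requires all roots to lie outside the unit circle, i.e. |z| > 1 for every root.
Set 1 + (-1.023) z + (0.854) z^2 = 0, i.e. a z^2 + b z + c = 0 with a = 0.854, b = -1.023, c = 1.
Discriminant D = b^2 - 4ac = (-1.023)^2 - 4*(0.854)*1 = 1.046529 - (3.416) = -2.369471.
D < 0, so the roots are the complex-conjugate pair z = (-b +/- i sqrt(-D)) / (2a) = 0.5989 +/- 0.9012i.
For a conjugate pair |z|^2 = z * conj(z) = (product of roots) = c/a = 1/(0.854) = 1.17096, so |z| = sqrt(1.17096) = 1.0821 for both roots.
Moduli of all roots: 1.0821, 1.0821.
All moduli strictly greater than 1? Yes.
Verdict: Stationary.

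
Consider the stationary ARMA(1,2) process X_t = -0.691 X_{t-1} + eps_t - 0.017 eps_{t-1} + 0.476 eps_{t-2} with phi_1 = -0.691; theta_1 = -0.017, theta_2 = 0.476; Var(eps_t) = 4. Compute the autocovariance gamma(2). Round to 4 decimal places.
\gamma(2) = 9.1552

Multiply the model equation by X_{t-k} and take expectations. With theta_0 = psi_0 = 1 and psi_j the MA(infinity) weights, this gives
  gamma(k) - sum_i phi_i gamma(k-i) = c_k,
  c_k = sigma^2 * sum_{j=k..q} theta_j psi_{j-k}   (c_k = 0 for k > q),
using gamma(-m) = gamma(m).
psi-weights needed (psi_j = theta_j + sum_i phi_i psi_{j-i}):
  psi_1 = theta_1 + phi_1 = -0.017 + (-0.691) = -0.708
  psi_2 = theta_2 + phi_1 psi_1 = 0.476 + (-0.691)(-0.708) = 0.965228
Right-hand sides:
  c_0 = sigma^2 (1 + theta_1 psi_1 + theta_2 psi_2) = 4 * (1 + (-0.017)(-0.708) + (0.476)(0.965228)) = 4 * 1.471485 = 5.885938
  c_1 = sigma^2 (theta_1 + theta_2 psi_1) = 4 * (-0.017 + (0.476)(-0.708)) = -1.416032
  c_2 = sigma^2 theta_2 = 4 * (0.476) = 1.904
Equations for k = 0 and k = 1 (AR order 1):
  gamma(0) = phi_1 gamma(1) + c_0
  gamma(1) = phi_1 gamma(0) + c_1
Substituting the second into the first: gamma(0) (1 - phi_1^2) = c_0 + phi_1 c_1, so
  gamma(0) = (c_0 + phi_1 c_1) / (1 - phi_1^2) = (5.885938 + (-0.691)(-1.416032)) / (1 - (-0.691)^2) = 6.864416 / 0.522519 = 13.137161.
  gamma(1) = phi_1 gamma(0) + c_1 = (-0.691)(13.137161) + (-1.416032) = -10.49381.
For k = 2: gamma(2) = phi_1 gamma(1) + c_2
  = (-0.691)(-10.49381) + (1.904) = 9.155223.
Therefore gamma(2) = 9.1552 (to 4 decimal places).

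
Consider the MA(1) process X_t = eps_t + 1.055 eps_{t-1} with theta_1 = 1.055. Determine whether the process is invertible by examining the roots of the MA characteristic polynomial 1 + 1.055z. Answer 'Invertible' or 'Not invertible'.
\text{Not invertible}

The MA(q) characteristic polynomial is P(z) = 1 + 1.055z.
Invertibility requires all roots to lie outside the unit circle, i.e. |z| > 1 for every root.
This is linear in z: 1 + (1.055) z = 0  =>  z = -1/(1.055) = -0.947867,  |z| = 0.947867.
Moduli of all roots: 0.9479.
All moduli strictly greater than 1? No.
Verdict: Not invertible.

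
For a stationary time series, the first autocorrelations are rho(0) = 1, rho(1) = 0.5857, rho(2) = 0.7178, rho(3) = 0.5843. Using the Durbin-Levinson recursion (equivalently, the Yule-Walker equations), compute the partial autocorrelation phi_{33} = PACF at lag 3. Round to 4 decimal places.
\phi_{33} = 0.1570

The PACF at lag k is phi_{kk}, the last component of the solution
to the Yule-Walker system G_k phi = r_k where
  (G_k)_{ij} = rho(|i - j|), (r_k)_i = rho(i), i,j = 1..k.
Equivalently, Durbin-Levinson gives phi_{kk} iteratively:
  phi_{11} = rho(1)
  phi_{kk} = [rho(k) - sum_{j=1..k-1} phi_{k-1,j} rho(k-j)]
            / [1 - sum_{j=1..k-1} phi_{k-1,j} rho(j)],
  phi_{k,j} = phi_{k-1,j} - phi_{kk} phi_{k-1,k-j},  j = 1..k-1.
Step k = 1:
  phi_11 = rho(1) = 0.5857.
Step k = 2:
  phi_22 = [rho(2) - phi_11 rho(1)] / [1 - phi_11 rho(1)] = [0.7178 - (0.5857)(0.5857)] / [1 - (0.5857)(0.5857)]
         = 0.37475551 / 0.65695551 = 0.570443.
  Update: phi_21 = phi_11 - phi_22 phi_11 = 0.5857 - (0.570443)(0.5857) = 0.251592.
Step k = 3:
  phi_33 = [rho(3) - phi_21 rho(2) - phi_22 rho(1)] / [1 - phi_21 rho(1) - phi_22 rho(2)]
    numerator   = 0.5843 - (0.251592)(0.7178) - (0.570443)(0.5857) = 0.06959917
    denominator = 1 - (0.251592)(0.5857) - (0.570443)(0.7178) = 0.44317895
  phi_33 = 0.06959917 / 0.44317895 = 0.157.
Therefore phi_{33} = 0.1570.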